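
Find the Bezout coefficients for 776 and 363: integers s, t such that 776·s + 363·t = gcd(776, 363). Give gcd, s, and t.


Euclidean algorithm on (776, 363) — divide until remainder is 0:
  776 = 2 · 363 + 50
  363 = 7 · 50 + 13
  50 = 3 · 13 + 11
  13 = 1 · 11 + 2
  11 = 5 · 2 + 1
  2 = 2 · 1 + 0
gcd(776, 363) = 1.
Track Bezout coefficients alongside the remainders: start with r₀ = 776 = a·1 + b·0 (s = 1, t = 0) and r₁ = 363 = a·0 + b·1 (s = 0, t = 1); each new remainder r_{k+1} = r_{k-1} − q_k·r_k inherits s_{k+1} = s_{k-1} − q_k·s_k, t_{k+1} = t_{k-1} − q_k·t_k, so r_k = a·s_k + b·t_k at every step:
  q = 2: r = 50, s = 1 − 2·0 = 1, t = 0 − 2·1 = -2  (check: 776·1 + 363·(-2) = 50)
  q = 7: r = 13, s = 0 − 7·1 = -7, t = 1 − 7·(-2) = 15  (check: 776·(-7) + 363·15 = 13)
  q = 3: r = 11, s = 1 − 3·(-7) = 22, t = -2 − 3·15 = -47  (check: 776·22 + 363·(-47) = 11)
  q = 1: r = 2, s = -7 − 1·22 = -29, t = 15 − 1·(-47) = 62  (check: 776·(-29) + 363·62 = 2)
  q = 5: r = 1, s = 22 − 5·(-29) = 167, t = -47 − 5·62 = -357  (check: 776·167 + 363·(-357) = 1)
The row with r = 1 (the gcd) gives the Bezout coefficients s = 167, t = -357.
Result: 776 · (167) + 363 · (-357) = 1.

gcd(776, 363) = 1; s = 167, t = -357 (check: 776·167 + 363·(-357) = 1).


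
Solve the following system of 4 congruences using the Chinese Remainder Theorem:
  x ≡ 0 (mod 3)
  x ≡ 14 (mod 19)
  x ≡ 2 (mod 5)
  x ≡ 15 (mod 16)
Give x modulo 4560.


Product of moduli M = 3 · 19 · 5 · 16 = 4560.
Merge one congruence at a time:
  Start: x ≡ 0 (mod 3).
  Combine with x ≡ 14 (mod 19); new modulus lcm = 57.
    Write x = 0 + 3·t and substitute into x ≡ 14 (mod 19): 3·t ≡ 14 − 0 = 14 (mod 19).
    The inverse of 3 mod 19 is 13 (since 3·13 = 39 = 2·19 + 1), so t ≡ 13·14 = 182 ≡ 11 (mod 19).
    Then x = 0 + 3·11 = 33, valid modulo lcm(3, 19) = 57: x ≡ 33 (mod 57).
  Combine with x ≡ 2 (mod 5); new modulus lcm = 285.
    Write x = 33 + 57·t and substitute into x ≡ 2 (mod 5): 57·t ≡ 2 − 33 = -31 (mod 5).
    Reduce coefficients mod 5: 2·t ≡ 4 (mod 5).
    The inverse of 2 mod 5 is 3 (since 2·3 = 6 = 1·5 + 1), so t ≡ 3·4 = 12 ≡ 2 (mod 5).
    Then x = 33 + 57·2 = 147, valid modulo lcm(57, 5) = 285: x ≡ 147 (mod 285).
  Combine with x ≡ 15 (mod 16); new modulus lcm = 4560.
    Write x = 147 + 285·t and substitute into x ≡ 15 (mod 16): 285·t ≡ 15 − 147 = -132 (mod 16).
    Reduce coefficients mod 16: 13·t ≡ 12 (mod 16).
    The inverse of 13 mod 16 is 5 (since 13·5 = 65 = 4·16 + 1), so t ≡ 5·12 = 60 ≡ 12 (mod 16).
    Then x = 147 + 285·12 = 3567, valid modulo lcm(285, 16) = 4560: x ≡ 3567 (mod 4560).
Verify against each original: 3567 mod 3 = 0, 3567 mod 19 = 14, 3567 mod 5 = 2, 3567 mod 16 = 15.

x ≡ 3567 (mod 4560).


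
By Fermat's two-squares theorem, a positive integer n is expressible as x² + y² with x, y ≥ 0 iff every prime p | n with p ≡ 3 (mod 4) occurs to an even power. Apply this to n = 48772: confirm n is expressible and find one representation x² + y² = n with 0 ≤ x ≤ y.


Step 1: Factor n = 48772 = 2^2 · 89 · 137.
Step 2: Check the mod-4 condition on each prime factor: 2 = 2 (special); 89 ≡ 1 (mod 4), exponent 1; 137 ≡ 1 (mod 4), exponent 1.
All primes ≡ 3 (mod 4) appear to even exponent (or don't appear), so by the two-squares theorem n IS expressible as a sum of two squares.
Step 3: Build a representation. Group n = k² · m with k = 2 and m = 89 · 137 = 12193 (a product of primes ≡ 1 (mod 4)); a representation of m scales to one of n via (k·x)² + (k·y)² = k²(x² + y²). Each prime p ≡ 1 (mod 4) is itself a sum of two squares; find a² by testing p − a² for a perfect square:
  89: 89 − 1² = 88, 89 − 2² = 85, 89 − 3² = 80, 89 − 4² = 73, 89 − 5² = 64 = 8² ⇒ 89 = 5² + 8².
  137: 137 − 1² = 136, 137 − 2² = 133, 137 − 3² = 128, 137 − 4² = 121 = 11² ⇒ 137 = 4² + 11².
  Combine using the Brahmagupta–Fibonacci identity (a² + b²)(c² + d²) = (ac − bd)² + (ad + bc)² = (ac + bd)² + (ad − bc)²:
  89 · 137 = 12193: from (5² + 8²)(4² + 11²), take (5·4 − 8·11, 5·11 + 8·4) = (20 − 88, 55 + 32) = (-68, 87); dropping signs (only squares matter) gives (68, 87); check 68² + 87² = 4624 + 7569 = 12193 ✓.
  Scale by k = 2: (2·68, 2·87) = (136, 174).
Step 4: Order so x ≤ y and verify: 136² + 174² = 18496 + 30276 = 48772 = n. ✓

n = 48772 = 136² + 174² (one valid representation with x ≤ y).


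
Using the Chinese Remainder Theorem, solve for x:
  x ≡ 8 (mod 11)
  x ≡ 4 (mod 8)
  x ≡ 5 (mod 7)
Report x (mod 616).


Moduli 11, 8, 7 are pairwise coprime; by CRT there is a unique solution modulo M = 11 · 8 · 7 = 616.
Solve pairwise, accumulating the modulus:
  Start with x ≡ 8 (mod 11).
  Combine with x ≡ 4 (mod 8): since gcd(11, 8) = 1, we get a unique residue mod 88.
    Write x = 8 + 11·t and substitute into x ≡ 4 (mod 8): 11·t ≡ 4 − 8 = -4 (mod 8).
    Reduce coefficients mod 8: 3·t ≡ 4 (mod 8).
    The inverse of 3 mod 8 is 3 (since 3·3 = 9 = 1·8 + 1), so t ≡ 3·4 = 12 ≡ 4 (mod 8).
    Then x = 8 + 11·4 = 52, valid modulo lcm(11, 8) = 88: x ≡ 52 (mod 88).
  Combine with x ≡ 5 (mod 7): since gcd(88, 7) = 1, we get a unique residue mod 616.
    Write x = 52 + 88·t and substitute into x ≡ 5 (mod 7): 88·t ≡ 5 − 52 = -47 (mod 7).
    Reduce coefficients mod 7: 4·t ≡ 2 (mod 7).
    The inverse of 4 mod 7 is 2 (since 4·2 = 8 = 1·7 + 1), so t ≡ 2·2 = 4 ≡ 4 (mod 7).
    Then x = 52 + 88·4 = 404, valid modulo lcm(88, 7) = 616: x ≡ 404 (mod 616).
Verify: 404 mod 11 = 8 ✓, 404 mod 8 = 4 ✓, 404 mod 7 = 5 ✓.

x ≡ 404 (mod 616).


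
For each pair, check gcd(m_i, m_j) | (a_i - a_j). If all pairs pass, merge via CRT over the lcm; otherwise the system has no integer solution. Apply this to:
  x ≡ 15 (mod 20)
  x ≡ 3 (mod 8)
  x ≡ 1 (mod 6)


Moduli 20, 8, 6 are not pairwise coprime, so CRT works modulo lcm(m_i) when all pairwise compatibility conditions hold.
Pairwise compatibility: gcd(m_i, m_j) must divide a_i - a_j for every pair.
Merge one congruence at a time:
  Start: x ≡ 15 (mod 20).
  Combine with x ≡ 3 (mod 8): gcd(20, 8) = 4; 3 - 15 = -12, which IS divisible by 4, so compatible.
    Write x = 15 + 20·t and substitute into x ≡ 3 (mod 8): 20·t ≡ 3 − 15 = -12 (mod 8).
    Divide the congruence (and modulus) by g = 4: 5·t ≡ -3 (mod 2).
    Reduce coefficients mod 2: 1·t ≡ 1 (mod 2).
    So t ≡ 1 (mod 2).
    Then x = 15 + 20·1 = 35, valid modulo lcm(20, 8) = 40: x ≡ 35 (mod 40).
  Combine with x ≡ 1 (mod 6): gcd(40, 6) = 2; 1 - 35 = -34, which IS divisible by 2, so compatible.
    Write x = 35 + 40·t and substitute into x ≡ 1 (mod 6): 40·t ≡ 1 − 35 = -34 (mod 6).
    Divide the congruence (and modulus) by g = 2: 20·t ≡ -17 (mod 3).
    Reduce coefficients mod 3: 2·t ≡ 1 (mod 3).
    The inverse of 2 mod 3 is 2 (since 2·2 = 4 = 1·3 + 1), so t ≡ 2·1 = 2 ≡ 2 (mod 3).
    Then x = 35 + 40·2 = 115, valid modulo lcm(40, 6) = 120: x ≡ 115 (mod 120).
Verify: 115 mod 20 = 15, 115 mod 8 = 3, 115 mod 6 = 1.

x ≡ 115 (mod 120).


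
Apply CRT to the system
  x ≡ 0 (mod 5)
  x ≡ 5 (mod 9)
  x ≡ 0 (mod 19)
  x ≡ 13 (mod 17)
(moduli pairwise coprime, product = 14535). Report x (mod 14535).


Product of moduli M = 5 · 9 · 19 · 17 = 14535.
Merge one congruence at a time:
  Start: x ≡ 0 (mod 5).
  Combine with x ≡ 5 (mod 9); new modulus lcm = 45.
    Write x = 0 + 5·t and substitute into x ≡ 5 (mod 9): 5·t ≡ 5 − 0 = 5 (mod 9).
    The inverse of 5 mod 9 is 2 (since 5·2 = 10 = 1·9 + 1), so t ≡ 2·5 = 10 ≡ 1 (mod 9).
    Then x = 0 + 5·1 = 5, valid modulo lcm(5, 9) = 45: x ≡ 5 (mod 45).
  Combine with x ≡ 0 (mod 19); new modulus lcm = 855.
    Write x = 5 + 45·t and substitute into x ≡ 0 (mod 19): 45·t ≡ 0 − 5 = -5 (mod 19).
    Reduce coefficients mod 19: 7·t ≡ 14 (mod 19).
    The inverse of 7 mod 19 is 11 (since 7·11 = 77 = 4·19 + 1), so t ≡ 11·14 = 154 ≡ 2 (mod 19).
    Then x = 5 + 45·2 = 95, valid modulo lcm(45, 19) = 855: x ≡ 95 (mod 855).
  Combine with x ≡ 13 (mod 17); new modulus lcm = 14535.
    Write x = 95 + 855·t and substitute into x ≡ 13 (mod 17): 855·t ≡ 13 − 95 = -82 (mod 17).
    Reduce coefficients mod 17: 5·t ≡ 3 (mod 17).
    The inverse of 5 mod 17 is 7 (since 5·7 = 35 = 2·17 + 1), so t ≡ 7·3 = 21 ≡ 4 (mod 17).
    Then x = 95 + 855·4 = 3515, valid modulo lcm(855, 17) = 14535: x ≡ 3515 (mod 14535).
Verify against each original: 3515 mod 5 = 0, 3515 mod 9 = 5, 3515 mod 19 = 0, 3515 mod 17 = 13.

x ≡ 3515 (mod 14535).


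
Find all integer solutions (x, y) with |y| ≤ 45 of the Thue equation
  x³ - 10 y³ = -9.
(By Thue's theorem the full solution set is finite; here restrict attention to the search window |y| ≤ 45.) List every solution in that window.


The equation is x³ - 10y³ = -9. For fixed y, x³ = 10·y³ − 9, so a solution requires the RHS to be a perfect cube.
Strategy: iterate y from -45 to 45, compute RHS = 10·y³ − 9, and check whether it is a (positive or negative) perfect cube.
Check small values of y:
  y = 0: RHS = -9 is not a perfect cube.
  y = 1: RHS = 1 = (1)³ ⇒ x = 1 works.
  y = -1: RHS = -19 is not a perfect cube.
  y = 2: RHS = 71 is not a perfect cube.
  y = -2: RHS = -89 is not a perfect cube.
  y = 3: RHS = 261 is not a perfect cube.
  y = -3: RHS = -279 is not a perfect cube.
Continuing the search up to |y| = 45 finds no further solutions beyond those listed.
Collected solutions: (1, 1).

Solutions (with |y| ≤ 45): (1, 1).


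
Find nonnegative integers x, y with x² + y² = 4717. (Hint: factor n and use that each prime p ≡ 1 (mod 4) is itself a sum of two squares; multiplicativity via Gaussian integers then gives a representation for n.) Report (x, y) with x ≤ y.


Step 1: Factor n = 4717 = 53 · 89.
Step 2: Check the mod-4 condition on each prime factor: 53 ≡ 1 (mod 4), exponent 1; 89 ≡ 1 (mod 4), exponent 1.
All primes ≡ 3 (mod 4) appear to even exponent (or don't appear), so by the two-squares theorem n IS expressible as a sum of two squares.
Step 3: Build a representation. Here n = 53 · 89 is a product of primes ≡ 1 (mod 4). Each prime p ≡ 1 (mod 4) is itself a sum of two squares; find a² by testing p − a² for a perfect square:
  53: 53 − 1² = 52, 53 − 2² = 49 = 7² ⇒ 53 = 2² + 7².
  89: 89 − 1² = 88, 89 − 2² = 85, 89 − 3² = 80, 89 − 4² = 73, 89 − 5² = 64 = 8² ⇒ 89 = 5² + 8².
  Combine using the Brahmagupta–Fibonacci identity (a² + b²)(c² + d²) = (ac − bd)² + (ad + bc)² = (ac + bd)² + (ad − bc)²:
  53 · 89 = 4717: from (2² + 7²)(5² + 8²), take (2·5 − 7·8, 2·8 + 7·5) = (10 − 56, 16 + 35) = (-46, 51); dropping signs (only squares matter) gives (46, 51); check 46² + 51² = 2116 + 2601 = 4717 ✓.
Step 4: Order so x ≤ y and verify: 46² + 51² = 2116 + 2601 = 4717 = n. ✓

n = 4717 = 46² + 51² (one valid representation with x ≤ y).


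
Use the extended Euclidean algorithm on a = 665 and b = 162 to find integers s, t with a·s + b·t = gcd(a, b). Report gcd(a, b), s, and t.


Euclidean algorithm on (665, 162) — divide until remainder is 0:
  665 = 4 · 162 + 17
  162 = 9 · 17 + 9
  17 = 1 · 9 + 8
  9 = 1 · 8 + 1
  8 = 8 · 1 + 0
gcd(665, 162) = 1.
Track Bezout coefficients alongside the remainders: start with r₀ = 665 = a·1 + b·0 (s = 1, t = 0) and r₁ = 162 = a·0 + b·1 (s = 0, t = 1); each new remainder r_{k+1} = r_{k-1} − q_k·r_k inherits s_{k+1} = s_{k-1} − q_k·s_k, t_{k+1} = t_{k-1} − q_k·t_k, so r_k = a·s_k + b·t_k at every step:
  q = 4: r = 17, s = 1 − 4·0 = 1, t = 0 − 4·1 = -4  (check: 665·1 + 162·(-4) = 17)
  q = 9: r = 9, s = 0 − 9·1 = -9, t = 1 − 9·(-4) = 37  (check: 665·(-9) + 162·37 = 9)
  q = 1: r = 8, s = 1 − 1·(-9) = 10, t = -4 − 1·37 = -41  (check: 665·10 + 162·(-41) = 8)
  q = 1: r = 1, s = -9 − 1·10 = -19, t = 37 − 1·(-41) = 78  (check: 665·(-19) + 162·78 = 1)
The row with r = 1 (the gcd) gives the Bezout coefficients s = -19, t = 78.
Result: 665 · (-19) + 162 · (78) = 1.

gcd(665, 162) = 1; s = -19, t = 78 (check: 665·(-19) + 162·78 = 1).


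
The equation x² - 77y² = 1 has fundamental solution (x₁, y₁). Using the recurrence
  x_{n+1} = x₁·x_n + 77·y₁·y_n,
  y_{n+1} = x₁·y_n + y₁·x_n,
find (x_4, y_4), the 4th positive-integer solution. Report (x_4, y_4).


Step 1: Find the fundamental solution (x₁, y₁) of x² - 77y² = 1.
  Expand √77 as a continued fraction. a₀ = ⌊√77⌋ = 8; iterate m_{k+1} = d_k·a_k − m_k, d_{k+1} = (77 − m_{k+1}²)/d_k, a_{k+1} = ⌊(a₀ + m_{k+1})/d_{k+1}⌋ (starting m₀ = 0, d₀ = 1), with convergents p_k = a_k·p_{k-1} + p_{k-2}, q_k = a_k·q_{k-1} + q_{k-2} (p₋₁ = 1, q₋₁ = 0):
  k = 0: a₀ = 8; p₀/q₀ = 8/1; p₀² − 77·q₀² = 64 − 77 = -13.
  k = 1: m = 8, d = 13, a = ⌊(8 + 8)/13⌋ = 1; p/q = (1·8 + 1)/(1·1 + 0) = 9/1; p² − 77·q² = 81 − 77 = 4.
  k = 2: m = 5, d = 4, a = ⌊(8 + 5)/4⌋ = 3; p/q = (3·9 + 8)/(3·1 + 1) = 35/4; p² − 77·q² = 1225 − 1232 = -7.
  k = 3: m = 7, d = 7, a = ⌊(8 + 7)/7⌋ = 2; p/q = (2·35 + 9)/(2·4 + 1) = 79/9; p² − 77·q² = 6241 − 6237 = 4.
  k = 4: m = 7, d = 4, a = ⌊(8 + 7)/4⌋ = 3; p/q = (3·79 + 35)/(3·9 + 4) = 272/31; p² − 77·q² = 73984 − 73997 = -13.
  k = 5: m = 5, d = 13, a = ⌊(8 + 5)/13⌋ = 1; p/q = (1·272 + 79)/(1·31 + 9) = 351/40; p² − 77·q² = 123201 − 123200 = 1.
  The first convergent with p² − 77·q² = 1 gives the fundamental solution (x₁, y₁) = (351, 40).
Step 2: Apply the recurrence (x_{n+1}, y_{n+1}) = (x₁x_n + 77y₁y_n, x₁y_n + y₁x_n) repeatedly.
  From (x_1, y_1) = (351, 40): x_2 = 351·351 + 77·40·40 = 246401; y_2 = 351·40 + 40·351 = 28080.
  From (x_2, y_2) = (246401, 28080): x_3 = 351·246401 + 77·40·28080 = 172973151; y_3 = 351·28080 + 40·246401 = 19712120.
  From (x_3, y_3) = (172973151, 19712120): x_4 = 351·172973151 + 77·40·19712120 = 121426905601; y_4 = 351·19712120 + 40·172973151 = 13837880160.
Step 3: Verify x_4² - 77·y_4² = 14744493403834165171201 - 14744493403834165171200 = 1 (should be 1). ✓

(x_1, y_1) = (351, 40); (x_4, y_4) = (121426905601, 13837880160).


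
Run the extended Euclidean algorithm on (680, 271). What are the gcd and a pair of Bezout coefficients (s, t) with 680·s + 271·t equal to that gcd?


Euclidean algorithm on (680, 271) — divide until remainder is 0:
  680 = 2 · 271 + 138
  271 = 1 · 138 + 133
  138 = 1 · 133 + 5
  133 = 26 · 5 + 3
  5 = 1 · 3 + 2
  3 = 1 · 2 + 1
  2 = 2 · 1 + 0
gcd(680, 271) = 1.
Track Bezout coefficients alongside the remainders: start with r₀ = 680 = a·1 + b·0 (s = 1, t = 0) and r₁ = 271 = a·0 + b·1 (s = 0, t = 1); each new remainder r_{k+1} = r_{k-1} − q_k·r_k inherits s_{k+1} = s_{k-1} − q_k·s_k, t_{k+1} = t_{k-1} − q_k·t_k, so r_k = a·s_k + b·t_k at every step:
  q = 2: r = 138, s = 1 − 2·0 = 1, t = 0 − 2·1 = -2  (check: 680·1 + 271·(-2) = 138)
  q = 1: r = 133, s = 0 − 1·1 = -1, t = 1 − 1·(-2) = 3  (check: 680·(-1) + 271·3 = 133)
  q = 1: r = 5, s = 1 − 1·(-1) = 2, t = -2 − 1·3 = -5  (check: 680·2 + 271·(-5) = 5)
  q = 26: r = 3, s = -1 − 26·2 = -53, t = 3 − 26·(-5) = 133  (check: 680·(-53) + 271·133 = 3)
  q = 1: r = 2, s = 2 − 1·(-53) = 55, t = -5 − 1·133 = -138  (check: 680·55 + 271·(-138) = 2)
  q = 1: r = 1, s = -53 − 1·55 = -108, t = 133 − 1·(-138) = 271  (check: 680·(-108) + 271·271 = 1)
The row with r = 1 (the gcd) gives the Bezout coefficients s = -108, t = 271.
Result: 680 · (-108) + 271 · (271) = 1.

gcd(680, 271) = 1; s = -108, t = 271 (check: 680·(-108) + 271·271 = 1).


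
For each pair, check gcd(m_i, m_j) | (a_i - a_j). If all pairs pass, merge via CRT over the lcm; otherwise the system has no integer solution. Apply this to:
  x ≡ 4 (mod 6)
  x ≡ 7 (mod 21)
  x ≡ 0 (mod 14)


Moduli 6, 21, 14 are not pairwise coprime, so CRT works modulo lcm(m_i) when all pairwise compatibility conditions hold.
Pairwise compatibility: gcd(m_i, m_j) must divide a_i - a_j for every pair.
Merge one congruence at a time:
  Start: x ≡ 4 (mod 6).
  Combine with x ≡ 7 (mod 21): gcd(6, 21) = 3; 7 - 4 = 3, which IS divisible by 3, so compatible.
    Write x = 4 + 6·t and substitute into x ≡ 7 (mod 21): 6·t ≡ 7 − 4 = 3 (mod 21).
    Divide the congruence (and modulus) by g = 3: 2·t ≡ 1 (mod 7).
    The inverse of 2 mod 7 is 4 (since 2·4 = 8 = 1·7 + 1), so t ≡ 4·1 = 4 ≡ 4 (mod 7).
    Then x = 4 + 6·4 = 28, valid modulo lcm(6, 21) = 42: x ≡ 28 (mod 42).
  Combine with x ≡ 0 (mod 14): gcd(42, 14) = 14; 0 - 28 = -28, which IS divisible by 14, so compatible.
    Write x = 28 + 42·t and substitute into x ≡ 0 (mod 14): 42·t ≡ 0 − 28 = -28 (mod 14).
    Divide the congruence (and modulus) by g = 14: 3·t ≡ -2 (mod 1).
    Modulo 1 every t works; take t = 0.
    Then x = 28 + 42·0 = 28, valid modulo lcm(42, 14) = 42: x ≡ 28 (mod 42).
Verify: 28 mod 6 = 4, 28 mod 21 = 7, 28 mod 14 = 0.

x ≡ 28 (mod 42).


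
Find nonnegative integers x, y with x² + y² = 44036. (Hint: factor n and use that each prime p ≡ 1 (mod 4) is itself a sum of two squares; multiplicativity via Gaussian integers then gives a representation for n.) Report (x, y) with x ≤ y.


Step 1: Factor n = 44036 = 2^2 · 101 · 109.
Step 2: Check the mod-4 condition on each prime factor: 2 = 2 (special); 101 ≡ 1 (mod 4), exponent 1; 109 ≡ 1 (mod 4), exponent 1.
All primes ≡ 3 (mod 4) appear to even exponent (or don't appear), so by the two-squares theorem n IS expressible as a sum of two squares.
Step 3: Build a representation. Group n = k² · m with k = 2 and m = 101 · 109 = 11009 (a product of primes ≡ 1 (mod 4)); a representation of m scales to one of n via (k·x)² + (k·y)² = k²(x² + y²). Each prime p ≡ 1 (mod 4) is itself a sum of two squares; find a² by testing p − a² for a perfect square:
  101: 101 − 1² = 100 = 10² ⇒ 101 = 1² + 10².
  109: 109 − 1² = 108, 109 − 2² = 105, 109 − 3² = 100 = 10² ⇒ 109 = 3² + 10².
  Combine using the Brahmagupta–Fibonacci identity (a² + b²)(c² + d²) = (ac − bd)² + (ad + bc)² = (ac + bd)² + (ad − bc)²:
  101 · 109 = 11009: from (1² + 10²)(3² + 10²), take (1·3 − 10·10, 1·10 + 10·3) = (3 − 100, 10 + 30) = (-97, 40); dropping signs (only squares matter) gives (97, 40); check 97² + 40² = 9409 + 1600 = 11009 ✓.
  Scale by k = 2: (2·97, 2·40) = (194, 80).
Step 4: Order so x ≤ y and verify: 80² + 194² = 6400 + 37636 = 44036 = n. ✓

n = 44036 = 80² + 194² (one valid representation with x ≤ y).


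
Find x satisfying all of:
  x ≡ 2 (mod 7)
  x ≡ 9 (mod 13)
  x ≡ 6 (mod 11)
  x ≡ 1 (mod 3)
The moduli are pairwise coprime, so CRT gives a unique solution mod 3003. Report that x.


Product of moduli M = 7 · 13 · 11 · 3 = 3003.
Merge one congruence at a time:
  Start: x ≡ 2 (mod 7).
  Combine with x ≡ 9 (mod 13); new modulus lcm = 91.
    Write x = 2 + 7·t and substitute into x ≡ 9 (mod 13): 7·t ≡ 9 − 2 = 7 (mod 13).
    The inverse of 7 mod 13 is 2 (since 7·2 = 14 = 1·13 + 1), so t ≡ 2·7 = 14 ≡ 1 (mod 13).
    Then x = 2 + 7·1 = 9, valid modulo lcm(7, 13) = 91: x ≡ 9 (mod 91).
  Combine with x ≡ 6 (mod 11); new modulus lcm = 1001.
    Write x = 9 + 91·t and substitute into x ≡ 6 (mod 11): 91·t ≡ 6 − 9 = -3 (mod 11).
    Reduce coefficients mod 11: 3·t ≡ 8 (mod 11).
    The inverse of 3 mod 11 is 4 (since 3·4 = 12 = 1·11 + 1), so t ≡ 4·8 = 32 ≡ 10 (mod 11).
    Then x = 9 + 91·10 = 919, valid modulo lcm(91, 11) = 1001: x ≡ 919 (mod 1001).
  Combine with x ≡ 1 (mod 3); new modulus lcm = 3003.
    Write x = 919 + 1001·t and substitute into x ≡ 1 (mod 3): 1001·t ≡ 1 − 919 = -918 (mod 3).
    Reduce coefficients mod 3: 2·t ≡ 0 (mod 3).
    The inverse of 2 mod 3 is 2 (since 2·2 = 4 = 1·3 + 1), so t ≡ 2·0 = 0 ≡ 0 (mod 3).
    Then x = 919 + 1001·0 = 919, valid modulo lcm(1001, 3) = 3003: x ≡ 919 (mod 3003).
Verify against each original: 919 mod 7 = 2, 919 mod 13 = 9, 919 mod 11 = 6, 919 mod 3 = 1.

x ≡ 919 (mod 3003).


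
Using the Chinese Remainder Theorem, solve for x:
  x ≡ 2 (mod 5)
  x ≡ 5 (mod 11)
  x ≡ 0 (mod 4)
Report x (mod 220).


Moduli 5, 11, 4 are pairwise coprime; by CRT there is a unique solution modulo M = 5 · 11 · 4 = 220.
Solve pairwise, accumulating the modulus:
  Start with x ≡ 2 (mod 5).
  Combine with x ≡ 5 (mod 11): since gcd(5, 11) = 1, we get a unique residue mod 55.
    Write x = 2 + 5·t and substitute into x ≡ 5 (mod 11): 5·t ≡ 5 − 2 = 3 (mod 11).
    The inverse of 5 mod 11 is 9 (since 5·9 = 45 = 4·11 + 1), so t ≡ 9·3 = 27 ≡ 5 (mod 11).
    Then x = 2 + 5·5 = 27, valid modulo lcm(5, 11) = 55: x ≡ 27 (mod 55).
  Combine with x ≡ 0 (mod 4): since gcd(55, 4) = 1, we get a unique residue mod 220.
    Write x = 27 + 55·t and substitute into x ≡ 0 (mod 4): 55·t ≡ 0 − 27 = -27 (mod 4).
    Reduce coefficients mod 4: 3·t ≡ 1 (mod 4).
    The inverse of 3 mod 4 is 3 (since 3·3 = 9 = 2·4 + 1), so t ≡ 3·1 = 3 ≡ 3 (mod 4).
    Then x = 27 + 55·3 = 192, valid modulo lcm(55, 4) = 220: x ≡ 192 (mod 220).
Verify: 192 mod 5 = 2 ✓, 192 mod 11 = 5 ✓, 192 mod 4 = 0 ✓.

x ≡ 192 (mod 220).


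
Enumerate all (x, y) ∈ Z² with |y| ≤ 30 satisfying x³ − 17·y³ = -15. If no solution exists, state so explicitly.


The equation is x³ - 17y³ = -15. For fixed y, x³ = 17·y³ − 15, so a solution requires the RHS to be a perfect cube.
Strategy: iterate y from -30 to 30, compute RHS = 17·y³ − 15, and check whether it is a (positive or negative) perfect cube.
Check small values of y:
  y = 0: RHS = -15 is not a perfect cube.
  y = 1: RHS = 2 is not a perfect cube.
  y = -1: RHS = -32 is not a perfect cube.
  y = 2: RHS = 121 is not a perfect cube.
  y = -2: RHS = -151 is not a perfect cube.
  y = 3: RHS = 444 is not a perfect cube.
  y = -3: RHS = -474 is not a perfect cube.
Continuing the search up to |y| = 30 finds no solutions either.
No (x, y) in the scanned range satisfies the equation.

No integer solutions with |y| ≤ 30.


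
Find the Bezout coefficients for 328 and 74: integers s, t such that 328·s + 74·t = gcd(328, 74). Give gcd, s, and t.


Euclidean algorithm on (328, 74) — divide until remainder is 0:
  328 = 4 · 74 + 32
  74 = 2 · 32 + 10
  32 = 3 · 10 + 2
  10 = 5 · 2 + 0
gcd(328, 74) = 2.
Track Bezout coefficients alongside the remainders: start with r₀ = 328 = a·1 + b·0 (s = 1, t = 0) and r₁ = 74 = a·0 + b·1 (s = 0, t = 1); each new remainder r_{k+1} = r_{k-1} − q_k·r_k inherits s_{k+1} = s_{k-1} − q_k·s_k, t_{k+1} = t_{k-1} − q_k·t_k, so r_k = a·s_k + b·t_k at every step:
  q = 4: r = 32, s = 1 − 4·0 = 1, t = 0 − 4·1 = -4  (check: 328·1 + 74·(-4) = 32)
  q = 2: r = 10, s = 0 − 2·1 = -2, t = 1 − 2·(-4) = 9  (check: 328·(-2) + 74·9 = 10)
  q = 3: r = 2, s = 1 − 3·(-2) = 7, t = -4 − 3·9 = -31  (check: 328·7 + 74·(-31) = 2)
The row with r = 2 (the gcd) gives the Bezout coefficients s = 7, t = -31.
Result: 328 · (7) + 74 · (-31) = 2.

gcd(328, 74) = 2; s = 7, t = -31 (check: 328·7 + 74·(-31) = 2).


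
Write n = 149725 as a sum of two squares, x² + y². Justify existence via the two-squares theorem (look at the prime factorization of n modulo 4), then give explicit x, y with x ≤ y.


Step 1: Factor n = 149725 = 5^2 · 53 · 113.
Step 2: Check the mod-4 condition on each prime factor: 5 ≡ 1 (mod 4), exponent 2; 53 ≡ 1 (mod 4), exponent 1; 113 ≡ 1 (mod 4), exponent 1.
All primes ≡ 3 (mod 4) appear to even exponent (or don't appear), so by the two-squares theorem n IS expressible as a sum of two squares.
Step 3: Build a representation. Group n = k² · m with k = 5 and m = 53 · 113 = 5989 (a product of primes ≡ 1 (mod 4)); a representation of m scales to one of n via (k·x)² + (k·y)² = k²(x² + y²). Each prime p ≡ 1 (mod 4) is itself a sum of two squares; find a² by testing p − a² for a perfect square:
  53: 53 − 1² = 52, 53 − 2² = 49 = 7² ⇒ 53 = 2² + 7².
  113: 113 − 1² = 112, 113 − 2² = 109, 113 − 3² = 104, 113 − 4² = 97, 113 − 5² = 88, 113 − 6² = 77, 113 − 7² = 64 = 8² ⇒ 113 = 7² + 8².
  Combine using the Brahmagupta–Fibonacci identity (a² + b²)(c² + d²) = (ac − bd)² + (ad + bc)² = (ac + bd)² + (ad − bc)²:
  53 · 113 = 5989: from (2² + 7²)(7² + 8²), take (2·7 − 7·8, 2·8 + 7·7) = (14 − 56, 16 + 49) = (-42, 65); dropping signs (only squares matter) gives (42, 65); check 42² + 65² = 1764 + 4225 = 5989 ✓.
  Scale by k = 5: (5·42, 5·65) = (210, 325).
Step 4: Order so x ≤ y and verify: 210² + 325² = 44100 + 105625 = 149725 = n. ✓

n = 149725 = 210² + 325² (one valid representation with x ≤ y).


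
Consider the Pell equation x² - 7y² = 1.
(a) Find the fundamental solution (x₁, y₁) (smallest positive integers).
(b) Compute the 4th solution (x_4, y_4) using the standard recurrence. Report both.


Step 1: Find the fundamental solution (x₁, y₁) of x² - 7y² = 1.
  Expand √7 as a continued fraction. a₀ = ⌊√7⌋ = 2; iterate m_{k+1} = d_k·a_k − m_k, d_{k+1} = (7 − m_{k+1}²)/d_k, a_{k+1} = ⌊(a₀ + m_{k+1})/d_{k+1}⌋ (starting m₀ = 0, d₀ = 1), with convergents p_k = a_k·p_{k-1} + p_{k-2}, q_k = a_k·q_{k-1} + q_{k-2} (p₋₁ = 1, q₋₁ = 0):
  k = 0: a₀ = 2; p₀/q₀ = 2/1; p₀² − 7·q₀² = 4 − 7 = -3.
  k = 1: m = 2, d = 3, a = ⌊(2 + 2)/3⌋ = 1; p/q = (1·2 + 1)/(1·1 + 0) = 3/1; p² − 7·q² = 9 − 7 = 2.
  k = 2: m = 1, d = 2, a = ⌊(2 + 1)/2⌋ = 1; p/q = (1·3 + 2)/(1·1 + 1) = 5/2; p² − 7·q² = 25 − 28 = -3.
  k = 3: m = 1, d = 3, a = ⌊(2 + 1)/3⌋ = 1; p/q = (1·5 + 3)/(1·2 + 1) = 8/3; p² − 7·q² = 64 − 63 = 1.
  The first convergent with p² − 7·q² = 1 gives the fundamental solution (x₁, y₁) = (8, 3).
Step 2: Apply the recurrence (x_{n+1}, y_{n+1}) = (x₁x_n + 7y₁y_n, x₁y_n + y₁x_n) repeatedly.
  From (x_1, y_1) = (8, 3): x_2 = 8·8 + 7·3·3 = 127; y_2 = 8·3 + 3·8 = 48.
  From (x_2, y_2) = (127, 48): x_3 = 8·127 + 7·3·48 = 2024; y_3 = 8·48 + 3·127 = 765.
  From (x_3, y_3) = (2024, 765): x_4 = 8·2024 + 7·3·765 = 32257; y_4 = 8·765 + 3·2024 = 12192.
Step 3: Verify x_4² - 7·y_4² = 1040514049 - 1040514048 = 1 (should be 1). ✓

(x_1, y_1) = (8, 3); (x_4, y_4) = (32257, 12192).


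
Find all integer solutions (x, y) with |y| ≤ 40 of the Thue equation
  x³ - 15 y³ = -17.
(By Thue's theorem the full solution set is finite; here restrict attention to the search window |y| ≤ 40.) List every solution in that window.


The equation is x³ - 15y³ = -17. For fixed y, x³ = 15·y³ − 17, so a solution requires the RHS to be a perfect cube.
Strategy: iterate y from -40 to 40, compute RHS = 15·y³ − 17, and check whether it is a (positive or negative) perfect cube.
Check small values of y:
  y = 0: RHS = -17 is not a perfect cube.
  y = 1: RHS = -2 is not a perfect cube.
  y = -1: RHS = -32 is not a perfect cube.
  y = 2: RHS = 103 is not a perfect cube.
  y = -2: RHS = -137 is not a perfect cube.
  y = 3: RHS = 388 is not a perfect cube.
  y = -3: RHS = -422 is not a perfect cube.
Continuing the search up to |y| = 40 finds no solutions either.
No (x, y) in the scanned range satisfies the equation.

No integer solutions with |y| ≤ 40.


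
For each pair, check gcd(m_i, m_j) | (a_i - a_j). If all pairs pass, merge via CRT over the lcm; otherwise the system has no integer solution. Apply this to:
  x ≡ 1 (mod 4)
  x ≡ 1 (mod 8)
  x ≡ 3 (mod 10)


Moduli 4, 8, 10 are not pairwise coprime, so CRT works modulo lcm(m_i) when all pairwise compatibility conditions hold.
Pairwise compatibility: gcd(m_i, m_j) must divide a_i - a_j for every pair.
Merge one congruence at a time:
  Start: x ≡ 1 (mod 4).
  Combine with x ≡ 1 (mod 8): gcd(4, 8) = 4; 1 - 1 = 0, which IS divisible by 4, so compatible.
    Write x = 1 + 4·t and substitute into x ≡ 1 (mod 8): 4·t ≡ 1 − 1 = 0 (mod 8).
    Divide the congruence (and modulus) by g = 4: 1·t ≡ 0 (mod 2).
    So t ≡ 0 (mod 2).
    Then x = 1 + 4·0 = 1, valid modulo lcm(4, 8) = 8: x ≡ 1 (mod 8).
  Combine with x ≡ 3 (mod 10): gcd(8, 10) = 2; 3 - 1 = 2, which IS divisible by 2, so compatible.
    Write x = 1 + 8·t and substitute into x ≡ 3 (mod 10): 8·t ≡ 3 − 1 = 2 (mod 10).
    Divide the congruence (and modulus) by g = 2: 4·t ≡ 1 (mod 5).
    The inverse of 4 mod 5 is 4 (since 4·4 = 16 = 3·5 + 1), so t ≡ 4·1 = 4 ≡ 4 (mod 5).
    Then x = 1 + 8·4 = 33, valid modulo lcm(8, 10) = 40: x ≡ 33 (mod 40).
Verify: 33 mod 4 = 1, 33 mod 8 = 1, 33 mod 10 = 3.

x ≡ 33 (mod 40).


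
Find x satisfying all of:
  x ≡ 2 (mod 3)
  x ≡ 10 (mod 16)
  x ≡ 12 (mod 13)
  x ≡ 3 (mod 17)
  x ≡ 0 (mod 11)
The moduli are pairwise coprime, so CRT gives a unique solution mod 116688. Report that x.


Product of moduli M = 3 · 16 · 13 · 17 · 11 = 116688.
Merge one congruence at a time:
  Start: x ≡ 2 (mod 3).
  Combine with x ≡ 10 (mod 16); new modulus lcm = 48.
    Write x = 2 + 3·t and substitute into x ≡ 10 (mod 16): 3·t ≡ 10 − 2 = 8 (mod 16).
    The inverse of 3 mod 16 is 11 (since 3·11 = 33 = 2·16 + 1), so t ≡ 11·8 = 88 ≡ 8 (mod 16).
    Then x = 2 + 3·8 = 26, valid modulo lcm(3, 16) = 48: x ≡ 26 (mod 48).
  Combine with x ≡ 12 (mod 13); new modulus lcm = 624.
    Write x = 26 + 48·t and substitute into x ≡ 12 (mod 13): 48·t ≡ 12 − 26 = -14 (mod 13).
    Reduce coefficients mod 13: 9·t ≡ 12 (mod 13).
    The inverse of 9 mod 13 is 3 (since 9·3 = 27 = 2·13 + 1), so t ≡ 3·12 = 36 ≡ 10 (mod 13).
    Then x = 26 + 48·10 = 506, valid modulo lcm(48, 13) = 624: x ≡ 506 (mod 624).
  Combine with x ≡ 3 (mod 17); new modulus lcm = 10608.
    Write x = 506 + 624·t and substitute into x ≡ 3 (mod 17): 624·t ≡ 3 − 506 = -503 (mod 17).
    Reduce coefficients mod 17: 12·t ≡ 7 (mod 17).
    The inverse of 12 mod 17 is 10 (since 12·10 = 120 = 7·17 + 1), so t ≡ 10·7 = 70 ≡ 2 (mod 17).
    Then x = 506 + 624·2 = 1754, valid modulo lcm(624, 17) = 10608: x ≡ 1754 (mod 10608).
  Combine with x ≡ 0 (mod 11); new modulus lcm = 116688.
    Write x = 1754 + 10608·t and substitute into x ≡ 0 (mod 11): 10608·t ≡ 0 − 1754 = -1754 (mod 11).
    Reduce coefficients mod 11: 4·t ≡ 6 (mod 11).
    The inverse of 4 mod 11 is 3 (since 4·3 = 12 = 1·11 + 1), so t ≡ 3·6 = 18 ≡ 7 (mod 11).
    Then x = 1754 + 10608·7 = 76010, valid modulo lcm(10608, 11) = 116688: x ≡ 76010 (mod 116688).
Verify against each original: 76010 mod 3 = 2, 76010 mod 16 = 10, 76010 mod 13 = 12, 76010 mod 17 = 3, 76010 mod 11 = 0.

x ≡ 76010 (mod 116688).


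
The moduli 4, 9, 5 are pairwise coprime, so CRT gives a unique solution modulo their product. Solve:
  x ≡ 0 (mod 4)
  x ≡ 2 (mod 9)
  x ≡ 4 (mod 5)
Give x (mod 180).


Moduli 4, 9, 5 are pairwise coprime; by CRT there is a unique solution modulo M = 4 · 9 · 5 = 180.
Solve pairwise, accumulating the modulus:
  Start with x ≡ 0 (mod 4).
  Combine with x ≡ 2 (mod 9): since gcd(4, 9) = 1, we get a unique residue mod 36.
    Write x = 0 + 4·t and substitute into x ≡ 2 (mod 9): 4·t ≡ 2 − 0 = 2 (mod 9).
    The inverse of 4 mod 9 is 7 (since 4·7 = 28 = 3·9 + 1), so t ≡ 7·2 = 14 ≡ 5 (mod 9).
    Then x = 0 + 4·5 = 20, valid modulo lcm(4, 9) = 36: x ≡ 20 (mod 36).
  Combine with x ≡ 4 (mod 5): since gcd(36, 5) = 1, we get a unique residue mod 180.
    Write x = 20 + 36·t and substitute into x ≡ 4 (mod 5): 36·t ≡ 4 − 20 = -16 (mod 5).
    Reduce coefficients mod 5: 1·t ≡ 4 (mod 5).
    So t ≡ 4 (mod 5).
    Then x = 20 + 36·4 = 164, valid modulo lcm(36, 5) = 180: x ≡ 164 (mod 180).
Verify: 164 mod 4 = 0 ✓, 164 mod 9 = 2 ✓, 164 mod 5 = 4 ✓.

x ≡ 164 (mod 180).


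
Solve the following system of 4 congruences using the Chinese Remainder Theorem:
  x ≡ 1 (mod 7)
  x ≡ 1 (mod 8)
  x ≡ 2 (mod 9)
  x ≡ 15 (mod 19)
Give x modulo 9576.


Product of moduli M = 7 · 8 · 9 · 19 = 9576.
Merge one congruence at a time:
  Start: x ≡ 1 (mod 7).
  Combine with x ≡ 1 (mod 8); new modulus lcm = 56.
    Write x = 1 + 7·t and substitute into x ≡ 1 (mod 8): 7·t ≡ 1 − 1 = 0 (mod 8).
    The inverse of 7 mod 8 is 7 (since 7·7 = 49 = 6·8 + 1), so t ≡ 7·0 = 0 ≡ 0 (mod 8).
    Then x = 1 + 7·0 = 1, valid modulo lcm(7, 8) = 56: x ≡ 1 (mod 56).
  Combine with x ≡ 2 (mod 9); new modulus lcm = 504.
    Write x = 1 + 56·t and substitute into x ≡ 2 (mod 9): 56·t ≡ 2 − 1 = 1 (mod 9).
    Reduce coefficients mod 9: 2·t ≡ 1 (mod 9).
    The inverse of 2 mod 9 is 5 (since 2·5 = 10 = 1·9 + 1), so t ≡ 5·1 = 5 ≡ 5 (mod 9).
    Then x = 1 + 56·5 = 281, valid modulo lcm(56, 9) = 504: x ≡ 281 (mod 504).
  Combine with x ≡ 15 (mod 19); new modulus lcm = 9576.
    Write x = 281 + 504·t and substitute into x ≡ 15 (mod 19): 504·t ≡ 15 − 281 = -266 (mod 19).
    Reduce coefficients mod 19: 10·t ≡ 0 (mod 19).
    The inverse of 10 mod 19 is 2 (since 10·2 = 20 = 1·19 + 1), so t ≡ 2·0 = 0 ≡ 0 (mod 19).
    Then x = 281 + 504·0 = 281, valid modulo lcm(504, 19) = 9576: x ≡ 281 (mod 9576).
Verify against each original: 281 mod 7 = 1, 281 mod 8 = 1, 281 mod 9 = 2, 281 mod 19 = 15.

x ≡ 281 (mod 9576).


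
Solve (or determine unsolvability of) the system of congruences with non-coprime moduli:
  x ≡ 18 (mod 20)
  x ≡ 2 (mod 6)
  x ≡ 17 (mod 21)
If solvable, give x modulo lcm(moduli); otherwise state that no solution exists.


Moduli 20, 6, 21 are not pairwise coprime, so CRT works modulo lcm(m_i) when all pairwise compatibility conditions hold.
Pairwise compatibility: gcd(m_i, m_j) must divide a_i - a_j for every pair.
Merge one congruence at a time:
  Start: x ≡ 18 (mod 20).
  Combine with x ≡ 2 (mod 6): gcd(20, 6) = 2; 2 - 18 = -16, which IS divisible by 2, so compatible.
    Write x = 18 + 20·t and substitute into x ≡ 2 (mod 6): 20·t ≡ 2 − 18 = -16 (mod 6).
    Divide the congruence (and modulus) by g = 2: 10·t ≡ -8 (mod 3).
    Reduce coefficients mod 3: 1·t ≡ 1 (mod 3).
    So t ≡ 1 (mod 3).
    Then x = 18 + 20·1 = 38, valid modulo lcm(20, 6) = 60: x ≡ 38 (mod 60).
  Combine with x ≡ 17 (mod 21): gcd(60, 21) = 3; 17 - 38 = -21, which IS divisible by 3, so compatible.
    Write x = 38 + 60·t and substitute into x ≡ 17 (mod 21): 60·t ≡ 17 − 38 = -21 (mod 21).
    Divide the congruence (and modulus) by g = 3: 20·t ≡ -7 (mod 7).
    Reduce coefficients mod 7: 6·t ≡ 0 (mod 7).
    The inverse of 6 mod 7 is 6 (since 6·6 = 36 = 5·7 + 1), so t ≡ 6·0 = 0 ≡ 0 (mod 7).
    Then x = 38 + 60·0 = 38, valid modulo lcm(60, 21) = 420: x ≡ 38 (mod 420).
Verify: 38 mod 20 = 18, 38 mod 6 = 2, 38 mod 21 = 17.

x ≡ 38 (mod 420).


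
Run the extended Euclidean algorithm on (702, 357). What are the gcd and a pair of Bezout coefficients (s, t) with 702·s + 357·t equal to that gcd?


Euclidean algorithm on (702, 357) — divide until remainder is 0:
  702 = 1 · 357 + 345
  357 = 1 · 345 + 12
  345 = 28 · 12 + 9
  12 = 1 · 9 + 3
  9 = 3 · 3 + 0
gcd(702, 357) = 3.
Track Bezout coefficients alongside the remainders: start with r₀ = 702 = a·1 + b·0 (s = 1, t = 0) and r₁ = 357 = a·0 + b·1 (s = 0, t = 1); each new remainder r_{k+1} = r_{k-1} − q_k·r_k inherits s_{k+1} = s_{k-1} − q_k·s_k, t_{k+1} = t_{k-1} − q_k·t_k, so r_k = a·s_k + b·t_k at every step:
  q = 1: r = 345, s = 1 − 1·0 = 1, t = 0 − 1·1 = -1  (check: 702·1 + 357·(-1) = 345)
  q = 1: r = 12, s = 0 − 1·1 = -1, t = 1 − 1·(-1) = 2  (check: 702·(-1) + 357·2 = 12)
  q = 28: r = 9, s = 1 − 28·(-1) = 29, t = -1 − 28·2 = -57  (check: 702·29 + 357·(-57) = 9)
  q = 1: r = 3, s = -1 − 1·29 = -30, t = 2 − 1·(-57) = 59  (check: 702·(-30) + 357·59 = 3)
The row with r = 3 (the gcd) gives the Bezout coefficients s = -30, t = 59.
Result: 702 · (-30) + 357 · (59) = 3.

gcd(702, 357) = 3; s = -30, t = 59 (check: 702·(-30) + 357·59 = 3).


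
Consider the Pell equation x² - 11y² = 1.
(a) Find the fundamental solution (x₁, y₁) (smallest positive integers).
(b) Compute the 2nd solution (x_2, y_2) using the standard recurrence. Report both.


Step 1: Find the fundamental solution (x₁, y₁) of x² - 11y² = 1.
  Expand √11 as a continued fraction. a₀ = ⌊√11⌋ = 3; iterate m_{k+1} = d_k·a_k − m_k, d_{k+1} = (11 − m_{k+1}²)/d_k, a_{k+1} = ⌊(a₀ + m_{k+1})/d_{k+1}⌋ (starting m₀ = 0, d₀ = 1), with convergents p_k = a_k·p_{k-1} + p_{k-2}, q_k = a_k·q_{k-1} + q_{k-2} (p₋₁ = 1, q₋₁ = 0):
  k = 0: a₀ = 3; p₀/q₀ = 3/1; p₀² − 11·q₀² = 9 − 11 = -2.
  k = 1: m = 3, d = 2, a = ⌊(3 + 3)/2⌋ = 3; p/q = (3·3 + 1)/(3·1 + 0) = 10/3; p² − 11·q² = 100 − 99 = 1.
  The first convergent with p² − 11·q² = 1 gives the fundamental solution (x₁, y₁) = (10, 3).
Step 2: Apply the recurrence (x_{n+1}, y_{n+1}) = (x₁x_n + 11y₁y_n, x₁y_n + y₁x_n) repeatedly.
  From (x_1, y_1) = (10, 3): x_2 = 10·10 + 11·3·3 = 199; y_2 = 10·3 + 3·10 = 60.
Step 3: Verify x_2² - 11·y_2² = 39601 - 39600 = 1 (should be 1). ✓

(x_1, y_1) = (10, 3); (x_2, y_2) = (199, 60).


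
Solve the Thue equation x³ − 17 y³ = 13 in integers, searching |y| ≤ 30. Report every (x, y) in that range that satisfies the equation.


The equation is x³ - 17y³ = 13. For fixed y, x³ = 17·y³ + 13, so a solution requires the RHS to be a perfect cube.
Strategy: iterate y from -30 to 30, compute RHS = 17·y³ + 13, and check whether it is a (positive or negative) perfect cube.
Check small values of y:
  y = 0: RHS = 13 is not a perfect cube.
  y = 1: RHS = 30 is not a perfect cube.
  y = -1: RHS = -4 is not a perfect cube.
  y = 2: RHS = 149 is not a perfect cube.
  y = -2: RHS = -123 is not a perfect cube.
  y = 3: RHS = 472 is not a perfect cube.
  y = -3: RHS = -446 is not a perfect cube.
Continuing the search up to |y| = 30 finds no solutions either.
No (x, y) in the scanned range satisfies the equation.

No integer solutions with |y| ≤ 30.


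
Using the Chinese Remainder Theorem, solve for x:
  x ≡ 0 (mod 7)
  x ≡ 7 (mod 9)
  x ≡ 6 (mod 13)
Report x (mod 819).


Moduli 7, 9, 13 are pairwise coprime; by CRT there is a unique solution modulo M = 7 · 9 · 13 = 819.
Solve pairwise, accumulating the modulus:
  Start with x ≡ 0 (mod 7).
  Combine with x ≡ 7 (mod 9): since gcd(7, 9) = 1, we get a unique residue mod 63.
    Write x = 0 + 7·t and substitute into x ≡ 7 (mod 9): 7·t ≡ 7 − 0 = 7 (mod 9).
    The inverse of 7 mod 9 is 4 (since 7·4 = 28 = 3·9 + 1), so t ≡ 4·7 = 28 ≡ 1 (mod 9).
    Then x = 0 + 7·1 = 7, valid modulo lcm(7, 9) = 63: x ≡ 7 (mod 63).
  Combine with x ≡ 6 (mod 13): since gcd(63, 13) = 1, we get a unique residue mod 819.
    Write x = 7 + 63·t and substitute into x ≡ 6 (mod 13): 63·t ≡ 6 − 7 = -1 (mod 13).
    Reduce coefficients mod 13: 11·t ≡ 12 (mod 13).
    The inverse of 11 mod 13 is 6 (since 11·6 = 66 = 5·13 + 1), so t ≡ 6·12 = 72 ≡ 7 (mod 13).
    Then x = 7 + 63·7 = 448, valid modulo lcm(63, 13) = 819: x ≡ 448 (mod 819).
Verify: 448 mod 7 = 0 ✓, 448 mod 9 = 7 ✓, 448 mod 13 = 6 ✓.

x ≡ 448 (mod 819).


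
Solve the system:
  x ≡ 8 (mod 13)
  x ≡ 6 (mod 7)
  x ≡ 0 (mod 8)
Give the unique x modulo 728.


Moduli 13, 7, 8 are pairwise coprime; by CRT there is a unique solution modulo M = 13 · 7 · 8 = 728.
Solve pairwise, accumulating the modulus:
  Start with x ≡ 8 (mod 13).
  Combine with x ≡ 6 (mod 7): since gcd(13, 7) = 1, we get a unique residue mod 91.
    Write x = 8 + 13·t and substitute into x ≡ 6 (mod 7): 13·t ≡ 6 − 8 = -2 (mod 7).
    Reduce coefficients mod 7: 6·t ≡ 5 (mod 7).
    The inverse of 6 mod 7 is 6 (since 6·6 = 36 = 5·7 + 1), so t ≡ 6·5 = 30 ≡ 2 (mod 7).
    Then x = 8 + 13·2 = 34, valid modulo lcm(13, 7) = 91: x ≡ 34 (mod 91).
  Combine with x ≡ 0 (mod 8): since gcd(91, 8) = 1, we get a unique residue mod 728.
    Write x = 34 + 91·t and substitute into x ≡ 0 (mod 8): 91·t ≡ 0 − 34 = -34 (mod 8).
    Reduce coefficients mod 8: 3·t ≡ 6 (mod 8).
    The inverse of 3 mod 8 is 3 (since 3·3 = 9 = 1·8 + 1), so t ≡ 3·6 = 18 ≡ 2 (mod 8).
    Then x = 34 + 91·2 = 216, valid modulo lcm(91, 8) = 728: x ≡ 216 (mod 728).
Verify: 216 mod 13 = 8 ✓, 216 mod 7 = 6 ✓, 216 mod 8 = 0 ✓.

x ≡ 216 (mod 728).
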